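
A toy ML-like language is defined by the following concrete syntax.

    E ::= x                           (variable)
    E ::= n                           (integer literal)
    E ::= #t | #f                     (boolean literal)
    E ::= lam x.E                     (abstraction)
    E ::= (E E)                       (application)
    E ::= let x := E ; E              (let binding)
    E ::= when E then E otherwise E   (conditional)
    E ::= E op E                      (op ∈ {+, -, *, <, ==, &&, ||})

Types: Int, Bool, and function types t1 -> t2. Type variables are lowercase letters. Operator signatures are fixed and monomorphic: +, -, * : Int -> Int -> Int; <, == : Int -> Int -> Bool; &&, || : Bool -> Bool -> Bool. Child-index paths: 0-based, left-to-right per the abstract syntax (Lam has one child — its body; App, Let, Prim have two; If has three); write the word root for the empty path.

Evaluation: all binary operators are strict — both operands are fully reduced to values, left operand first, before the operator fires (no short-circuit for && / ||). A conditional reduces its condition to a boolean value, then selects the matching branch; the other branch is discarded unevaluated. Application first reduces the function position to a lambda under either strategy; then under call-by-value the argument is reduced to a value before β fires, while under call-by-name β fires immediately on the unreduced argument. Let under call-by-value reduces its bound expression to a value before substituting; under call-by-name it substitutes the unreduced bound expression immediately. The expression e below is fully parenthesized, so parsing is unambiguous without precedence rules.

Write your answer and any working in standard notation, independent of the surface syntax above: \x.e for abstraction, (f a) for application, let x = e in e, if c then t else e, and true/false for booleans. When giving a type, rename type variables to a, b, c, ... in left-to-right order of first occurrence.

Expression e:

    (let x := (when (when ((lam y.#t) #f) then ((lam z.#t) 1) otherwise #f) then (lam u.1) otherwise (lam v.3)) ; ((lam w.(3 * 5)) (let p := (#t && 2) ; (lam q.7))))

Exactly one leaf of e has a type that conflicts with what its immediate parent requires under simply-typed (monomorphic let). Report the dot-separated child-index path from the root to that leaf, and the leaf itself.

Derivation:
\y._ : a -> Bool
  unify a -> Bool ~ Bool -> b
  unify a ~ Bool
  unify Bool ~ b
_ _ : Bool
  unify Bool ~ Bool
\z._ : c -> Bool
  unify c -> Bool ~ Int -> d
  unify c ~ Int
  unify Bool ~ d
_ _ : Bool
  unify Bool ~ Bool
  unify Bool ~ Bool
\u._ : e -> Int
\v._ : f -> Int
  unify e -> Int ~ f -> Int
  unify e ~ f
  unify Int ~ Int
let x : f -> Int
  unify Int ~ Int
  unify Int ~ Int
\w._ : g -> Int
  unify Bool ~ Bool
  unify Int ~ Bool
  FAIL: mismatch Int ~ Bool

Answer: 1.1.0.1 : 2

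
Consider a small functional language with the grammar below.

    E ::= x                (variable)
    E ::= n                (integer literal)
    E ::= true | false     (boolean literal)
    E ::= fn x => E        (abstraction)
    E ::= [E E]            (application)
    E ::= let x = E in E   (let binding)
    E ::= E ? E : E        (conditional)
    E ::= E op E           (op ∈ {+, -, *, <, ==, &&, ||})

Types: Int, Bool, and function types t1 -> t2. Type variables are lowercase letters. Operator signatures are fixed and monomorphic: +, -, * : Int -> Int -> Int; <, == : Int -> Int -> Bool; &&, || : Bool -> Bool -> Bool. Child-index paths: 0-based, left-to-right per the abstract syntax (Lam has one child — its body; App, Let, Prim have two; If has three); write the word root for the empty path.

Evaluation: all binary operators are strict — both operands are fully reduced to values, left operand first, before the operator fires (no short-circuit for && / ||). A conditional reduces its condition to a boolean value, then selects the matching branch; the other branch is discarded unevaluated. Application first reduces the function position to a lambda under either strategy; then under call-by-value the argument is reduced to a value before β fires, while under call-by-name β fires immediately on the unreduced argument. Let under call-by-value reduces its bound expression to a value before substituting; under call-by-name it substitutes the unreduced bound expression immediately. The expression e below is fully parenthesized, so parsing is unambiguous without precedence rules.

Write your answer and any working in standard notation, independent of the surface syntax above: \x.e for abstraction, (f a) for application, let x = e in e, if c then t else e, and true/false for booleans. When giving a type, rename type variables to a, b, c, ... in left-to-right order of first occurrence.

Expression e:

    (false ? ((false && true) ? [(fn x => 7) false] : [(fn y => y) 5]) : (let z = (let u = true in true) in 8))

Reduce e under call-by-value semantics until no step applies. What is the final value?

Working:
step 0: (if false then (if (false && true) then ((\x.7) false) else ((\y.y) 5)) else (let z = (let u = true in true) in 8))
step 1: [if@root] (let z = (let u = true in true) in 8)
step 2: [let@0] (let z = true in 8)
step 3: [let@root] 8

Answer: 8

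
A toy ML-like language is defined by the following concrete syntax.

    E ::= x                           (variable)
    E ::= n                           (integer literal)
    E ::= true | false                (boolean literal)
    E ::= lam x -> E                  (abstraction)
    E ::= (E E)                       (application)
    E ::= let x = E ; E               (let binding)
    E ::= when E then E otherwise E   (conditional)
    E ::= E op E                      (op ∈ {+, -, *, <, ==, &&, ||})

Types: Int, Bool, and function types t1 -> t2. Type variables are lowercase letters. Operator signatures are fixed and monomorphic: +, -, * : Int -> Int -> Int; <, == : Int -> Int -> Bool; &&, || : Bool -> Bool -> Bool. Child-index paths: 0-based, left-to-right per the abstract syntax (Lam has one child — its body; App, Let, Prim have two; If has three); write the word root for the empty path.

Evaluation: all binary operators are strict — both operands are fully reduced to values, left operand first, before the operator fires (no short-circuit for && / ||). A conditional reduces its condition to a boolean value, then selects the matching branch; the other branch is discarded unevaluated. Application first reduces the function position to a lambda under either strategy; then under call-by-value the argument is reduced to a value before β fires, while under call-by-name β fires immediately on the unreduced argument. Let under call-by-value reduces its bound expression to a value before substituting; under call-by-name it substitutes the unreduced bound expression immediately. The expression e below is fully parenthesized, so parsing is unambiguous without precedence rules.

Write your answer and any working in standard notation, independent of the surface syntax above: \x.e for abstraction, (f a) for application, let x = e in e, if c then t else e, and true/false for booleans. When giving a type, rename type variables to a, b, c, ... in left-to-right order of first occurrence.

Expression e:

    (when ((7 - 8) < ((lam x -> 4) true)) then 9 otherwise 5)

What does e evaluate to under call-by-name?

Answer: 9

Derivation:
step 0: (if ((7 - 8) < ((\x.4) true)) then 9 else 5)
step 1: [delta@0.0] (if (-1 < ((\x.4) true)) then 9 else 5)
step 2: [beta@0.1] (if (-1 < 4) then 9 else 5)
step 3: [delta@0] (if true then 9 else 5)
step 4: [if@root] 9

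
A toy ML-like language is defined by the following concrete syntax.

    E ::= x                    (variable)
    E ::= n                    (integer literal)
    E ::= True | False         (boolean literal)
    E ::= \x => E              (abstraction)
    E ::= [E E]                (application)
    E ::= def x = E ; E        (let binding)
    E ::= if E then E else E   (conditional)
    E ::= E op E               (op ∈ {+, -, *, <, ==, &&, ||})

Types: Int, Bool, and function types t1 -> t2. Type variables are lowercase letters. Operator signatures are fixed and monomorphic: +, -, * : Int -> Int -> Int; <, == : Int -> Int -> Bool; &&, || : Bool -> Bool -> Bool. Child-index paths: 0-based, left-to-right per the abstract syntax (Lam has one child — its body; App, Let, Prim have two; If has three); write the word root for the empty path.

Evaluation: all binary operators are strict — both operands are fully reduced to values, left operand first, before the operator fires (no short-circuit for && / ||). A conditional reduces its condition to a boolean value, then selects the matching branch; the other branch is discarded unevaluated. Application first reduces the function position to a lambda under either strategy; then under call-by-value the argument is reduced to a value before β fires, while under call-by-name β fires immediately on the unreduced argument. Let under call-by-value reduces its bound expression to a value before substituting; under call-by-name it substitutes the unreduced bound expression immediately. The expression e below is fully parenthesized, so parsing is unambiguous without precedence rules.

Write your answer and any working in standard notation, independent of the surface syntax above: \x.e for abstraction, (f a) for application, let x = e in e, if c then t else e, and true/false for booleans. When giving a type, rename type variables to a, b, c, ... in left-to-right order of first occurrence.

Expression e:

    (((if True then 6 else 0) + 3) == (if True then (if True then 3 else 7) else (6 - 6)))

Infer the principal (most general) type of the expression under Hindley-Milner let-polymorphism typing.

Answer: Bool

Derivation:
  unify Bool ~ Bool
  unify Int ~ Int
  unify Int ~ Int
  unify Int ~ Int
  unify Int ~ Int
  unify Bool ~ Bool
  unify Bool ~ Bool
  unify Int ~ Int
  unify Int ~ Int
  unify Int ~ Int
  unify Int ~ Int
  unify Int ~ Int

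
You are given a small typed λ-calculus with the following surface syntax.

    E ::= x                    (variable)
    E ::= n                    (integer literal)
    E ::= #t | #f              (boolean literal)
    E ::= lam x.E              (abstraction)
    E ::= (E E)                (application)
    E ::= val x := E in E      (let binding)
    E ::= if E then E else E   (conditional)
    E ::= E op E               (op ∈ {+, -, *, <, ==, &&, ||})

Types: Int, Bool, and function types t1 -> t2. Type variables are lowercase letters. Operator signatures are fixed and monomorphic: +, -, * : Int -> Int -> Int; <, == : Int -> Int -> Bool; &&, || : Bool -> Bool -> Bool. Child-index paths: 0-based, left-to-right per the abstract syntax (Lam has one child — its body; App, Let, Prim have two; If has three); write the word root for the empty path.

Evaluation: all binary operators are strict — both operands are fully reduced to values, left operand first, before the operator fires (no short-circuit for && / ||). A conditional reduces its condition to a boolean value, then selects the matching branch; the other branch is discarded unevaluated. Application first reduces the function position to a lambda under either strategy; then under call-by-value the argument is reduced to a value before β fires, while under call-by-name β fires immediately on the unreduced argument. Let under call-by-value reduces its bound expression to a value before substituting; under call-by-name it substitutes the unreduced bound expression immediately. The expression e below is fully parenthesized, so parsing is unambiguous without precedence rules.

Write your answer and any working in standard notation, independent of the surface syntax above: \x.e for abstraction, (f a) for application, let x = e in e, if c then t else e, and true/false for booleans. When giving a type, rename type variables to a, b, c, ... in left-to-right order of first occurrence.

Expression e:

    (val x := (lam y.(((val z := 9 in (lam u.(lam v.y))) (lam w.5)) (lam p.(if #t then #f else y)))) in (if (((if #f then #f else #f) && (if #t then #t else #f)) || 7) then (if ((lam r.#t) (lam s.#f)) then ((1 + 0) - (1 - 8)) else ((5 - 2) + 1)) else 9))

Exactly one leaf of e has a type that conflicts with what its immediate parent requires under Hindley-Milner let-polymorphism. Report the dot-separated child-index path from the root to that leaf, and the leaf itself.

Answer: 1.0.1 : 7

Trace:
let z : Int
y : a
\v._ : c -> a
\u._ : b -> c -> a
\w._ : d -> Int
  unify b -> c -> a ~ (d -> Int) -> e
  unify b ~ d -> Int
  unify c -> a ~ e
_ _ : c -> a
  unify Bool ~ Bool
y : a
  unify Bool ~ a
\p._ : f -> Bool
  unify c -> Bool ~ (f -> Bool) -> g
  unify c ~ f -> Bool
  unify Bool ~ g
_ _ : Bool
\y._ : Bool -> Bool
let x : Bool -> Bool
  unify Bool ~ Bool
  unify Bool ~ Bool
  unify Bool ~ Bool
  unify Bool ~ Bool
  unify Bool ~ Bool
  unify Bool ~ Bool
  unify Bool ~ Bool
  unify Int ~ Bool
  FAIL: mismatch Int ~ Bool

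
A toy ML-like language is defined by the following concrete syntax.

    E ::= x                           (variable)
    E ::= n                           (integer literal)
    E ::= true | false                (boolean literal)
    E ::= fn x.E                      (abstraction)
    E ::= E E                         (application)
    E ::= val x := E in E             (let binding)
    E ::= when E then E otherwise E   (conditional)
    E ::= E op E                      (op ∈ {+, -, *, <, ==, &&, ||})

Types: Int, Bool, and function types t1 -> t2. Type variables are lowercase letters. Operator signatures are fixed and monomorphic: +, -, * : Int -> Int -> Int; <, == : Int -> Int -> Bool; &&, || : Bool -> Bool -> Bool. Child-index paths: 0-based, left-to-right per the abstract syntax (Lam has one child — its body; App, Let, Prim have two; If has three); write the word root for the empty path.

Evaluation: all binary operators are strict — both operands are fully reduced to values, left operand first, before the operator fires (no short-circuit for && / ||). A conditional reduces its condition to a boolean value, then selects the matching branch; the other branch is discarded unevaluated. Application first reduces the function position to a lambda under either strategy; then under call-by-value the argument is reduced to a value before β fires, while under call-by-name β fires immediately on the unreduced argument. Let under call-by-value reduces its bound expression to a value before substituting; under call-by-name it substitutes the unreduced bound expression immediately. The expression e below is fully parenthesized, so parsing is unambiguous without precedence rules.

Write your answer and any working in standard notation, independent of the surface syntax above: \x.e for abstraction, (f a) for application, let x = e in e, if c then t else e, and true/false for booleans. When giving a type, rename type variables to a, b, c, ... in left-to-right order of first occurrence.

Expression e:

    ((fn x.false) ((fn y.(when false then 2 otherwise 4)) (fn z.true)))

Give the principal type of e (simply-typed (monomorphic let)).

Answer: Bool

Derivation:
\x._ : a -> Bool
  unify Bool ~ Bool
  unify Int ~ Int
\y._ : b -> Int
\z._ : c -> Bool
  unify b -> Int ~ (c -> Bool) -> d
  unify b ~ c -> Bool
  unify Int ~ d
_ _ : Int
  unify a -> Bool ~ Int -> e
  unify a ~ Int
  unify Bool ~ e
_ _ : Bool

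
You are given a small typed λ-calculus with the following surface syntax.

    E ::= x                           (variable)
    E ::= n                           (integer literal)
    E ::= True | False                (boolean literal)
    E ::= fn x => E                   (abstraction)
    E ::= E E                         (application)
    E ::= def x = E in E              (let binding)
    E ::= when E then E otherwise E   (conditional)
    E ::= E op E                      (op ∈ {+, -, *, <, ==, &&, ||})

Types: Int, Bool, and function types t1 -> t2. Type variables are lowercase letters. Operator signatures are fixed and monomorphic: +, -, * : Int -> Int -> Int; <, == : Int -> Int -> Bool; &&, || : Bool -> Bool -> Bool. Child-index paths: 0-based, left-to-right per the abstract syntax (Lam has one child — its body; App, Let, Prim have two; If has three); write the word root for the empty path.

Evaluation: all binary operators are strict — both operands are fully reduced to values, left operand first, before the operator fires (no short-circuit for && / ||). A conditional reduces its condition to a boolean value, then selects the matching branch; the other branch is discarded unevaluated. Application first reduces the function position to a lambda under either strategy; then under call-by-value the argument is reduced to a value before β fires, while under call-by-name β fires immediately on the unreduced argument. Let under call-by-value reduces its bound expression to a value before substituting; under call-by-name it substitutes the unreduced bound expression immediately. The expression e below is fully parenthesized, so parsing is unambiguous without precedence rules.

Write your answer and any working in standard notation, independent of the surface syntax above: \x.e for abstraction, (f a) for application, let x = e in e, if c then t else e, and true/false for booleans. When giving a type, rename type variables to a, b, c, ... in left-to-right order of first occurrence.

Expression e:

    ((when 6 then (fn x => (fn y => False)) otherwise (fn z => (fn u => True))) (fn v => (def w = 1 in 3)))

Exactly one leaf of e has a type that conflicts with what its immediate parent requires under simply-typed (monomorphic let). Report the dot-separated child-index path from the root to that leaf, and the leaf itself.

Answer: 0.0 : 6

Working:
  unify Int ~ Bool
  FAIL: mismatch Int ~ Bool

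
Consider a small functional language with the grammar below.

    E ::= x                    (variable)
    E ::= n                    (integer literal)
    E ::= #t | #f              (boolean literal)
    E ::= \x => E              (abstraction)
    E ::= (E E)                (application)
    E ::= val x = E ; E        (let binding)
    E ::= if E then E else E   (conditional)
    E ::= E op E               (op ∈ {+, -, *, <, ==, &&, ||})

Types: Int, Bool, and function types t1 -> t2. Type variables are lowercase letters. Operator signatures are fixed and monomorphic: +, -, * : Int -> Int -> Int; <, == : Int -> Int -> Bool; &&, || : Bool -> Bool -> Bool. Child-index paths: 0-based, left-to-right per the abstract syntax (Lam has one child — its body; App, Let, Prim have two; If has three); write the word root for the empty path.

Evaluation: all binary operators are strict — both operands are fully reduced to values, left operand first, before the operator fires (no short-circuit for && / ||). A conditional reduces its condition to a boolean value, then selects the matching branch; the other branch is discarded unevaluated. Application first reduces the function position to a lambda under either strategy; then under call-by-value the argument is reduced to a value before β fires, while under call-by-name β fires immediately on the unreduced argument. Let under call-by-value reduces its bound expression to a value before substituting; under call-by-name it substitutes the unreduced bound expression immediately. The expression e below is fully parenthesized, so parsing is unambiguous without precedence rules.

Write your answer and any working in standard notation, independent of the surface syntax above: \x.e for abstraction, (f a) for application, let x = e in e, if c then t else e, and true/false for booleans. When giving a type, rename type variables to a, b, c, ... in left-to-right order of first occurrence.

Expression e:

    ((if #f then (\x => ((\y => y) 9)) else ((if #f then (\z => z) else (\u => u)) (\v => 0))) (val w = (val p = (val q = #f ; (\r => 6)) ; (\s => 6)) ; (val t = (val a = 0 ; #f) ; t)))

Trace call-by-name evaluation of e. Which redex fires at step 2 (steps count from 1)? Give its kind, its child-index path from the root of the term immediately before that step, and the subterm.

Answer: if at 0.0 : (if false then (\z.z) else (\u.u))

Working:
step 0: ((if false then (\x.((\y.y) 9)) else ((if false then (\z.z) else (\u.u)) (\v.0))) (let w = (let p = (let q = false in (\r.6)) in (\s.6)) in (let t = (let a = 0 in false) in t)))
step 1: [if@0] (((if false then (\z.z) else (\u.u)) (\v.0)) (let w = (let p = (let q = false in (\r.6)) in (\s.6)) in (let t = (let a = 0 in false) in t)))
step 2: [if@0.0] (((\u.u) (\v.0)) (let w = (let p = (let q = false in (\r.6)) in (\s.6)) in (let t = (let a = 0 in false) in t)))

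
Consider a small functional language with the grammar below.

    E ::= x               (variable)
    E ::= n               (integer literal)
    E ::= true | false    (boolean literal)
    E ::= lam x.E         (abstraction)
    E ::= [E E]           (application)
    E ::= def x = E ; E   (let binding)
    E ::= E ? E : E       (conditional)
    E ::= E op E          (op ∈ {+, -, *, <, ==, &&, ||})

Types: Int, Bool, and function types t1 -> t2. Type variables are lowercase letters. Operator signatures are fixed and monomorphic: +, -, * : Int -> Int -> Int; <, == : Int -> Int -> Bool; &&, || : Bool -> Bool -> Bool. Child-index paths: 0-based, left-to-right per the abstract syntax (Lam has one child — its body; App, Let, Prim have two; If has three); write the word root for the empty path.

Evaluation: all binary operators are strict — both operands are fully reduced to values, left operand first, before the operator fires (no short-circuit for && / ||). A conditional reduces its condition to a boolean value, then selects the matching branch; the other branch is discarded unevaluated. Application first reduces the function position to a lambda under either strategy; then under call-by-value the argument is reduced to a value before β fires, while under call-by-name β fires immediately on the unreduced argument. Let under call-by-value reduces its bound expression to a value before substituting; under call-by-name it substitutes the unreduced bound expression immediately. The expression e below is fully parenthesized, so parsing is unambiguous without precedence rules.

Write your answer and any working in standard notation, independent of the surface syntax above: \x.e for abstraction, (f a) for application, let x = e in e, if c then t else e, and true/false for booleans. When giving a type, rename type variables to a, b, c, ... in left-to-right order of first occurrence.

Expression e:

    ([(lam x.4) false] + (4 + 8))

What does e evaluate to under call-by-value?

Answer: 16

Working:
step 0: (((\x.4) false) + (4 + 8))
step 1: [beta@0] (4 + (4 + 8))
step 2: [delta@1] (4 + 12)
step 3: [delta@root] 16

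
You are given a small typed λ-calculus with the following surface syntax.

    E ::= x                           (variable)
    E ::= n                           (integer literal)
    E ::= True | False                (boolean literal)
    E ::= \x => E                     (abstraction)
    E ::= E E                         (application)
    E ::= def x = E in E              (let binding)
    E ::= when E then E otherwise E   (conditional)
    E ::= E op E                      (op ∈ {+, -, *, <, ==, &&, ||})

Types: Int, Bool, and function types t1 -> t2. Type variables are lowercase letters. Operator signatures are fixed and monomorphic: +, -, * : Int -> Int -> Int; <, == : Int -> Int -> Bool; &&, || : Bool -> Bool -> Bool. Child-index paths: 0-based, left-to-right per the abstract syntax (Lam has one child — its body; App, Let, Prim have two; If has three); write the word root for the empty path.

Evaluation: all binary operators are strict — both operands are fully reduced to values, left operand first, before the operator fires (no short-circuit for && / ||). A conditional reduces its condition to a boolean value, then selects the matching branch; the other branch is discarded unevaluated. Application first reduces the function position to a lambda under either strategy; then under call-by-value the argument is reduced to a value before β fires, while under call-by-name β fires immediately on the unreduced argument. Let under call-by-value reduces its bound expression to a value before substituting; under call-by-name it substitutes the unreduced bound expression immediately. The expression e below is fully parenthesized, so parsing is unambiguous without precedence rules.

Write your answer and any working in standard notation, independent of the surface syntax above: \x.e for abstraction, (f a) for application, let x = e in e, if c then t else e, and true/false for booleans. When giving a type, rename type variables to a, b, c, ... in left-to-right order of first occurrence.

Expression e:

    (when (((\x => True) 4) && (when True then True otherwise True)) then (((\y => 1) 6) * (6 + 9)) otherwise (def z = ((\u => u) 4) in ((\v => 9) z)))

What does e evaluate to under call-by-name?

Derivation:
step 0: (if (((\x.true) 4) && (if true then true else true)) then (((\y.1) 6) * (6 + 9)) else (let z = ((\u.u) 4) in ((\v.9) z)))
step 1: [beta@0.0] (if (true && (if true then true else true)) then (((\y.1) 6) * (6 + 9)) else (let z = ((\u.u) 4) in ((\v.9) z)))
step 2: [if@0.1] (if (true && true) then (((\y.1) 6) * (6 + 9)) else (let z = ((\u.u) 4) in ((\v.9) z)))
step 3: [delta@0] (if true then (((\y.1) 6) * (6 + 9)) else (let z = ((\u.u) 4) in ((\v.9) z)))
step 4: [if@root] (((\y.1) 6) * (6 + 9))
step 5: [beta@0] (1 * (6 + 9))
step 6: [delta@1] (1 * 15)
step 7: [delta@root] 15

Answer: 15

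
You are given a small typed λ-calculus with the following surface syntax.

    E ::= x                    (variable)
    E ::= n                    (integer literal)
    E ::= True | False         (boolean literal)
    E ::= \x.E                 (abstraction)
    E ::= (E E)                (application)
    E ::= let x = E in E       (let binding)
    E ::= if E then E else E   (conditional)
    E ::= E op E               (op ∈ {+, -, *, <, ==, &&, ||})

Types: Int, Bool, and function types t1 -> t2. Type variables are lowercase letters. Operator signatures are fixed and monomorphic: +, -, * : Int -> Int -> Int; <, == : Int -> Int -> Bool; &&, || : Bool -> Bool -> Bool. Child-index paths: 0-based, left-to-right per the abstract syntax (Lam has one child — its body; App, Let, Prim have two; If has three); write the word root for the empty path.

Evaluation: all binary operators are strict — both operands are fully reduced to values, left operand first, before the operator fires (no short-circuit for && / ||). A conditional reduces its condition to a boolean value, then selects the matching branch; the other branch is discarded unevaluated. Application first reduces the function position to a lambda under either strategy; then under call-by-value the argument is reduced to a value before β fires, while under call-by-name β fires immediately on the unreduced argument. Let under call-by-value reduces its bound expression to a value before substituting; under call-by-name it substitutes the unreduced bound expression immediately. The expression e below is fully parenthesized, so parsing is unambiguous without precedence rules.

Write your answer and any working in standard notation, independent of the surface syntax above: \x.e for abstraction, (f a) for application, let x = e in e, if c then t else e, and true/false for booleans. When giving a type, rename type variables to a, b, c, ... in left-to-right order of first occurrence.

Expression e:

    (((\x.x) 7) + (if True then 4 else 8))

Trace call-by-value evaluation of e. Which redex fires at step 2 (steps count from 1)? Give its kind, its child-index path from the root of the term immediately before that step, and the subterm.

Answer: if at 1 : (if true then 4 else 8)

Trace:
step 0: (((\x.x) 7) + (if true then 4 else 8))
step 1: [beta@0] (7 + (if true then 4 else 8))
step 2: [if@1] (7 + 4)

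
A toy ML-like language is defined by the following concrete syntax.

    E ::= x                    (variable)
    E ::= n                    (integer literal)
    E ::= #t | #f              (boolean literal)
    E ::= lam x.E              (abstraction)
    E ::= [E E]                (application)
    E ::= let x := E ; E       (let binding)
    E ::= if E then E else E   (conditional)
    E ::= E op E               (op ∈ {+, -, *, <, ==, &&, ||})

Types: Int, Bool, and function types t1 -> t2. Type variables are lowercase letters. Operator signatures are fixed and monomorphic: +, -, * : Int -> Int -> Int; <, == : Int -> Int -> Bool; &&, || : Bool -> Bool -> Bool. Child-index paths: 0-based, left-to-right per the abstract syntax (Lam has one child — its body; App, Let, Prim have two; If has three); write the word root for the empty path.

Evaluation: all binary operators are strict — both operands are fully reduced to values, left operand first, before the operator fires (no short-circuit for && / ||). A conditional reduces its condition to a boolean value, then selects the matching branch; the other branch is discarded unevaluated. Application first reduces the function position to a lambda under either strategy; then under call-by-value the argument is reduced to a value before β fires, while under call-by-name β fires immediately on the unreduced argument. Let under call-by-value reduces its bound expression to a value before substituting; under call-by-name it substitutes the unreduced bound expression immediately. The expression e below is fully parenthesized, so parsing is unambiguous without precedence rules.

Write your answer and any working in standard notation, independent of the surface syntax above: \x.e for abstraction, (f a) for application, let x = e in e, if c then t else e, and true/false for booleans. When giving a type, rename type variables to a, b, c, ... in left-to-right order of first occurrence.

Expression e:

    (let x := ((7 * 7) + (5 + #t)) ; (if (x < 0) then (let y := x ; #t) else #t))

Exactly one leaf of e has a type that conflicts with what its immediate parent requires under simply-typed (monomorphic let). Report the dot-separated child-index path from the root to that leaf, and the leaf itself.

Working:
  unify Int ~ Int
  unify Int ~ Int
  unify Int ~ Int
  unify Int ~ Int
  unify Bool ~ Int
  FAIL: mismatch Bool ~ Int

Answer: 0.1.1 : true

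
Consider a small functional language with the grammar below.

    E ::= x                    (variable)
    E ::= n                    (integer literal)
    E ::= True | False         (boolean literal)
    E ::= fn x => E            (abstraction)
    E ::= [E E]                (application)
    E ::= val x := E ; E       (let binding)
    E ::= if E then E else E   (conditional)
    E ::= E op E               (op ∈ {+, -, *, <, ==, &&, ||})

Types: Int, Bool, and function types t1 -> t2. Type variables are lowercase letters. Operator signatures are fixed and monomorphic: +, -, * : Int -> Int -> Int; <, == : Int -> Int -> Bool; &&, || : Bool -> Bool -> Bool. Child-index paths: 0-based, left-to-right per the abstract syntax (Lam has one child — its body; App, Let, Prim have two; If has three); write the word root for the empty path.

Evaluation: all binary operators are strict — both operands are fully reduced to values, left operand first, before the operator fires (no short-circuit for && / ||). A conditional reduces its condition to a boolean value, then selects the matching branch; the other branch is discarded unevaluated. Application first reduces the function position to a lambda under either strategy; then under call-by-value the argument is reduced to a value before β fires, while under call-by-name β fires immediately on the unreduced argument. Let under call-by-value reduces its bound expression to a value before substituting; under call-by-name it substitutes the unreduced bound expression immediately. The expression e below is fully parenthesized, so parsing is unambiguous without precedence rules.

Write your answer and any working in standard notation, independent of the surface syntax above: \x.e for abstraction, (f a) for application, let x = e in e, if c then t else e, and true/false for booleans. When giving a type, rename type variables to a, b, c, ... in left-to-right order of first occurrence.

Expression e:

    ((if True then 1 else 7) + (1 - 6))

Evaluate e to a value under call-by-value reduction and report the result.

Derivation:
step 0: ((if true then 1 else 7) + (1 - 6))
step 1: [if@0] (1 + (1 - 6))
step 2: [delta@1] (1 + -5)
step 3: [delta@root] -4

Answer: -4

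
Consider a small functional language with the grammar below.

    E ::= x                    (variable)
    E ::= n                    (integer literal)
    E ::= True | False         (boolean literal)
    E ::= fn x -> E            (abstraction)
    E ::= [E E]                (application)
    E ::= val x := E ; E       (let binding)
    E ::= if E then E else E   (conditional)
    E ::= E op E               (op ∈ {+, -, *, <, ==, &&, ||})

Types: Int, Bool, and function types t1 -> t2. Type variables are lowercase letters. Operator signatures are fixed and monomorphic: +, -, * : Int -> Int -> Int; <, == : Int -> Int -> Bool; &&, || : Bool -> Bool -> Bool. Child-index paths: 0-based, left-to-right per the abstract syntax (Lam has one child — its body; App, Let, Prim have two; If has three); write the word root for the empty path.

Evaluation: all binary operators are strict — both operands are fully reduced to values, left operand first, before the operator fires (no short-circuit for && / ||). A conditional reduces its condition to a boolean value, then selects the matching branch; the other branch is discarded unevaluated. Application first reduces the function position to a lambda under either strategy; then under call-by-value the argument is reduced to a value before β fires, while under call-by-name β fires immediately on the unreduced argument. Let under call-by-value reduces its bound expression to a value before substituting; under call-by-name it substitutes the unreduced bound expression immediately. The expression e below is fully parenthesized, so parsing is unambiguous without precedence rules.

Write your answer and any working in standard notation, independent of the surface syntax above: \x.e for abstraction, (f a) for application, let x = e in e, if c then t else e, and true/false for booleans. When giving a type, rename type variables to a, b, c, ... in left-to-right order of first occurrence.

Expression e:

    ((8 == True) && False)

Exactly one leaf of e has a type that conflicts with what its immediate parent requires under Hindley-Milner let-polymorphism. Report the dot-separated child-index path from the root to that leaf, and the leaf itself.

Derivation:
  unify Int ~ Int
  unify Bool ~ Int
  FAIL: mismatch Bool ~ Int

Answer: 0.1 : true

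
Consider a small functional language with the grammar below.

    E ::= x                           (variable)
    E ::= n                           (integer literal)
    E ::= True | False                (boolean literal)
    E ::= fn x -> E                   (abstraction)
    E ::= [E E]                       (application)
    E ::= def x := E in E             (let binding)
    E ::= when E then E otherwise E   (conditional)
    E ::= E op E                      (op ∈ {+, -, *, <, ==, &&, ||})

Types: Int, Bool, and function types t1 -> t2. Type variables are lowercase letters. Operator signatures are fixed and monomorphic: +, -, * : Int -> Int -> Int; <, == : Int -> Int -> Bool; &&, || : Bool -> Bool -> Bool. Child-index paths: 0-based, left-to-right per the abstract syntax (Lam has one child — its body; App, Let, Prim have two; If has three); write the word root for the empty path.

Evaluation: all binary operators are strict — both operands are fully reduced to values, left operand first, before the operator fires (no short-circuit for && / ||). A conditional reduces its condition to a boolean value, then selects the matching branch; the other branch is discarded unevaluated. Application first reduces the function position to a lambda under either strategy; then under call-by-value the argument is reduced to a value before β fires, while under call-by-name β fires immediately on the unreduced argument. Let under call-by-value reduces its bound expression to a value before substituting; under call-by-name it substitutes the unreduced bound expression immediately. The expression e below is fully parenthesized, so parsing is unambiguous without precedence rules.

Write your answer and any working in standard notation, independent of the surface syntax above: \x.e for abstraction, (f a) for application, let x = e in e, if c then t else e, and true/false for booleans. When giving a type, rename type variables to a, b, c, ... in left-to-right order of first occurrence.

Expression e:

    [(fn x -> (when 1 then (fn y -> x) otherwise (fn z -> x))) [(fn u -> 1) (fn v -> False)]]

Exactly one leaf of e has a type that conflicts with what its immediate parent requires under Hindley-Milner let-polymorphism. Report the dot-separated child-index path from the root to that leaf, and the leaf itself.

Answer: 0.0.0 : 1

Trace:
  unify Int ~ Bool
  FAIL: mismatch Int ~ Bool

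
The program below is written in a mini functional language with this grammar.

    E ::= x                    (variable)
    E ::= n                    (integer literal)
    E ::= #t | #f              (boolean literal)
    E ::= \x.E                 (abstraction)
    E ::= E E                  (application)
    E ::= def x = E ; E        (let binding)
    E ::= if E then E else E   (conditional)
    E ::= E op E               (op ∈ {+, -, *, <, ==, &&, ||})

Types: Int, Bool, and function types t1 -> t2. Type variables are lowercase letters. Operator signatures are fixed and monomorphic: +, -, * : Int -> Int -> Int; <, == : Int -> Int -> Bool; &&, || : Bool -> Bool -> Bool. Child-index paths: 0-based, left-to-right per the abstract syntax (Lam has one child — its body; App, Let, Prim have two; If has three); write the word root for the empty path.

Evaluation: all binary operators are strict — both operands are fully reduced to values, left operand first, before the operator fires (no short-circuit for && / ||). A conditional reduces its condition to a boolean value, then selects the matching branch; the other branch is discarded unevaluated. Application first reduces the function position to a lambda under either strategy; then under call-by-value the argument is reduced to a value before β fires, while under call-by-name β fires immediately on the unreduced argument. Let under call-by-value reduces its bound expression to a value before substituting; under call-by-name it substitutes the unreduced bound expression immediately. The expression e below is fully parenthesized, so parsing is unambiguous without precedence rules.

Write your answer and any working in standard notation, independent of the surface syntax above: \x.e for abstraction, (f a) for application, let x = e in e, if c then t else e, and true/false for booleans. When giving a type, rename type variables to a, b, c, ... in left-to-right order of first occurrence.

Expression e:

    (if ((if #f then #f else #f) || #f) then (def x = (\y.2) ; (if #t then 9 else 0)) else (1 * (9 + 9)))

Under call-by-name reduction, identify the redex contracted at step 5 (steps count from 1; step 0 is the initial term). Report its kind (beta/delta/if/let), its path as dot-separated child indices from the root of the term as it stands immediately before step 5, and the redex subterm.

Working:
step 0: (if ((if false then false else false) || false) then (let x = (\y.2) in (if true then 9 else 0)) else (1 * (9 + 9)))
step 1: [if@0.0] (if (false || false) then (let x = (\y.2) in (if true then 9 else 0)) else (1 * (9 + 9)))
step 2: [delta@0] (if false then (let x = (\y.2) in (if true then 9 else 0)) else (1 * (9 + 9)))
step 3: [if@root] (1 * (9 + 9))
step 4: [delta@1] (1 * 18)
step 5: [delta@root] 18

Answer: delta at root : (1 * 18)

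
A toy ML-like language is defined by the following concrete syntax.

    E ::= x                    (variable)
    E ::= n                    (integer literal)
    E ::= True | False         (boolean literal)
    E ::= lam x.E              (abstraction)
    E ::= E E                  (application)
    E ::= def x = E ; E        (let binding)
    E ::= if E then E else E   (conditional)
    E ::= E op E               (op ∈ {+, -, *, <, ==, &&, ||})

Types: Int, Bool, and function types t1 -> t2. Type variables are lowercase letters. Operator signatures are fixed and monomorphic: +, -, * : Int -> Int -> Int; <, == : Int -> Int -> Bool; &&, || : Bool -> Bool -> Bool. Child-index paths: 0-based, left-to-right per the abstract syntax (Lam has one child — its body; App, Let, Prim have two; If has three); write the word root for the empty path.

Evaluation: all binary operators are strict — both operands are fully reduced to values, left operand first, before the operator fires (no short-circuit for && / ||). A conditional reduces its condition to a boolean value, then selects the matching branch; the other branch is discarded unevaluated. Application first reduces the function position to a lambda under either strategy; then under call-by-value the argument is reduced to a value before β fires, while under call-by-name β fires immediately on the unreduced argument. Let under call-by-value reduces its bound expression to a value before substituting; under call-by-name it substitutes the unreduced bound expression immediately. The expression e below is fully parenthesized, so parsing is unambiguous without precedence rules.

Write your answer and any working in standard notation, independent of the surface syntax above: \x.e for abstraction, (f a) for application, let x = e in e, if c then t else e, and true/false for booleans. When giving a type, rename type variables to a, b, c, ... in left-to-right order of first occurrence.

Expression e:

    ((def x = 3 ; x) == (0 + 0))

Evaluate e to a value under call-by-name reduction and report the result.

Derivation:
step 0: ((let x = 3 in x) == (0 + 0))
step 1: [let@0] (3 == (0 + 0))
step 2: [delta@1] (3 == 0)
step 3: [delta@root] false

Answer: false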